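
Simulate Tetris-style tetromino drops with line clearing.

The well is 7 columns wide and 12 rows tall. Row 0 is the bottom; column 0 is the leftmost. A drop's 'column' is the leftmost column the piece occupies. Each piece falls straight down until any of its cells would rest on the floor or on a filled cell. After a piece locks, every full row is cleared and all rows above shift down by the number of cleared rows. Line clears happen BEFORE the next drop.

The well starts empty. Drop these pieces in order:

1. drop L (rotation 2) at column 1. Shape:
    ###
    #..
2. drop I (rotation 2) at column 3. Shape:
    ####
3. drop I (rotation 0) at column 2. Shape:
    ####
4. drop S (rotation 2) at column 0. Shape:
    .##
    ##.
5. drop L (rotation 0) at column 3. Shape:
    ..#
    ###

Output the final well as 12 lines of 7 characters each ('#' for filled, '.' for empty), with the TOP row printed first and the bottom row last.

Answer: .......
.......
.......
.......
.......
.......
.....#.
.#####.
######.
...####
.###...
.#.....

Derivation:
Drop 1: L rot2 at col 1 lands with bottom-row=0; cleared 0 line(s) (total 0); column heights now [0 2 2 2 0 0 0], max=2
Drop 2: I rot2 at col 3 lands with bottom-row=2; cleared 0 line(s) (total 0); column heights now [0 2 2 3 3 3 3], max=3
Drop 3: I rot0 at col 2 lands with bottom-row=3; cleared 0 line(s) (total 0); column heights now [0 2 4 4 4 4 3], max=4
Drop 4: S rot2 at col 0 lands with bottom-row=3; cleared 0 line(s) (total 0); column heights now [4 5 5 4 4 4 3], max=5
Drop 5: L rot0 at col 3 lands with bottom-row=4; cleared 0 line(s) (total 0); column heights now [4 5 5 5 5 6 3], max=6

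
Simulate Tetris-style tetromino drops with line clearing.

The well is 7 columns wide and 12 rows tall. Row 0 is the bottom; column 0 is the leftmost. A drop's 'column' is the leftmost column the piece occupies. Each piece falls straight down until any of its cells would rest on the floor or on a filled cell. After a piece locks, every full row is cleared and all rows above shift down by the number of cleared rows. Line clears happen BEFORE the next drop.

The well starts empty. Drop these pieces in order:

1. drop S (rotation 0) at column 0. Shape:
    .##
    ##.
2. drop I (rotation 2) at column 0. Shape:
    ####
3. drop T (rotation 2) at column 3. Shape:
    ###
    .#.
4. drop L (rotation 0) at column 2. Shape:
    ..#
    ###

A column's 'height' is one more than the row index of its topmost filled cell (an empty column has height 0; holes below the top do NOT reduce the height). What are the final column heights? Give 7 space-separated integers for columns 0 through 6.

Drop 1: S rot0 at col 0 lands with bottom-row=0; cleared 0 line(s) (total 0); column heights now [1 2 2 0 0 0 0], max=2
Drop 2: I rot2 at col 0 lands with bottom-row=2; cleared 0 line(s) (total 0); column heights now [3 3 3 3 0 0 0], max=3
Drop 3: T rot2 at col 3 lands with bottom-row=2; cleared 0 line(s) (total 0); column heights now [3 3 3 4 4 4 0], max=4
Drop 4: L rot0 at col 2 lands with bottom-row=4; cleared 0 line(s) (total 0); column heights now [3 3 5 5 6 4 0], max=6

Answer: 3 3 5 5 6 4 0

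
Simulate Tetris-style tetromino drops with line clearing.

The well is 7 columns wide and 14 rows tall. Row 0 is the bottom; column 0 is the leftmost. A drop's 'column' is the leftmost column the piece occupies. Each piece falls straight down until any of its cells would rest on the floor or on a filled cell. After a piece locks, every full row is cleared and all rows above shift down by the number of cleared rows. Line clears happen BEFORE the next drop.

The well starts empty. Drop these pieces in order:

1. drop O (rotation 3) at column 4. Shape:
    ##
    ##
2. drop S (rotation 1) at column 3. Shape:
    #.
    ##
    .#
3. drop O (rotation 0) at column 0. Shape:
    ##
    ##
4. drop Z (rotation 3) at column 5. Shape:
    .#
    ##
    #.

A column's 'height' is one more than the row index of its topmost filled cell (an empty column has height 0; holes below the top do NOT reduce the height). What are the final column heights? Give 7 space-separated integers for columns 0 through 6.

Drop 1: O rot3 at col 4 lands with bottom-row=0; cleared 0 line(s) (total 0); column heights now [0 0 0 0 2 2 0], max=2
Drop 2: S rot1 at col 3 lands with bottom-row=2; cleared 0 line(s) (total 0); column heights now [0 0 0 5 4 2 0], max=5
Drop 3: O rot0 at col 0 lands with bottom-row=0; cleared 0 line(s) (total 0); column heights now [2 2 0 5 4 2 0], max=5
Drop 4: Z rot3 at col 5 lands with bottom-row=2; cleared 0 line(s) (total 0); column heights now [2 2 0 5 4 4 5], max=5

Answer: 2 2 0 5 4 4 5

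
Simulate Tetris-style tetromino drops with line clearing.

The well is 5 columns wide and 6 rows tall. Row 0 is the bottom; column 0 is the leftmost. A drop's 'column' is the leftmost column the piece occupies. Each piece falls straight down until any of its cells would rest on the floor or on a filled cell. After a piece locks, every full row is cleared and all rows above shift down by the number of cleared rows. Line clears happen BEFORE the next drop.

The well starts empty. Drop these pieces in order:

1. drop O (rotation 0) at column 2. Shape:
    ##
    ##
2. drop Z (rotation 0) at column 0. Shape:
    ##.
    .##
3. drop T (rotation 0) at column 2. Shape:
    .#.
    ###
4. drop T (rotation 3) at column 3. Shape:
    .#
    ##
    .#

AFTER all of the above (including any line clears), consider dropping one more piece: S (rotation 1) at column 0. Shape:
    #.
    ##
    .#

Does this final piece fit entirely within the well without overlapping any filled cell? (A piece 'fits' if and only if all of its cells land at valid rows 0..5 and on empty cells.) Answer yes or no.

Answer: yes

Derivation:
Drop 1: O rot0 at col 2 lands with bottom-row=0; cleared 0 line(s) (total 0); column heights now [0 0 2 2 0], max=2
Drop 2: Z rot0 at col 0 lands with bottom-row=2; cleared 0 line(s) (total 0); column heights now [4 4 3 2 0], max=4
Drop 3: T rot0 at col 2 lands with bottom-row=3; cleared 1 line(s) (total 1); column heights now [0 3 3 4 0], max=4
Drop 4: T rot3 at col 3 lands with bottom-row=3; cleared 0 line(s) (total 1); column heights now [0 3 3 5 6], max=6
Test piece S rot1 at col 0 (width 2): heights before test = [0 3 3 5 6]; fits = True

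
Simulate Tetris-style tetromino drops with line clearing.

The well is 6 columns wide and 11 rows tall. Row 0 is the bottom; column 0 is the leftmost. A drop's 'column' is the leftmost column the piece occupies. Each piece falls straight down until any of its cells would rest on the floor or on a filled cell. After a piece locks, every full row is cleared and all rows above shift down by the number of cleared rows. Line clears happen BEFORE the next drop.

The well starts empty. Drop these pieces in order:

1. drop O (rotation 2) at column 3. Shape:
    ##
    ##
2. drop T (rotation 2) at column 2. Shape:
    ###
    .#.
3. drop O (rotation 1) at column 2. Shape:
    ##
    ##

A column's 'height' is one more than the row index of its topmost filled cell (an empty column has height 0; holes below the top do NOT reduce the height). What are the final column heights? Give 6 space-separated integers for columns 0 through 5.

Answer: 0 0 6 6 4 0

Derivation:
Drop 1: O rot2 at col 3 lands with bottom-row=0; cleared 0 line(s) (total 0); column heights now [0 0 0 2 2 0], max=2
Drop 2: T rot2 at col 2 lands with bottom-row=2; cleared 0 line(s) (total 0); column heights now [0 0 4 4 4 0], max=4
Drop 3: O rot1 at col 2 lands with bottom-row=4; cleared 0 line(s) (total 0); column heights now [0 0 6 6 4 0], max=6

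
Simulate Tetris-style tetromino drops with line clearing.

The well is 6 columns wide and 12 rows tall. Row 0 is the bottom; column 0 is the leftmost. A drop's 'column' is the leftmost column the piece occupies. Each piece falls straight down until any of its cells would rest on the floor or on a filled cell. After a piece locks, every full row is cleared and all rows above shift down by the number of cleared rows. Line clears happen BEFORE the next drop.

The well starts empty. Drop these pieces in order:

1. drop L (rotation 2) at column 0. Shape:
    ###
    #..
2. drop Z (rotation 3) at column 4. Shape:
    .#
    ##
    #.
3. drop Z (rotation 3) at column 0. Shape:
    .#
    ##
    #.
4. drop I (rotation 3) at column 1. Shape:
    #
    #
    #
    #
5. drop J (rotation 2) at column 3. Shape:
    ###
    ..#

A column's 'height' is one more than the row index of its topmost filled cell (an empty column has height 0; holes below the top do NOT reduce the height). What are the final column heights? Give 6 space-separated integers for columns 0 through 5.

Drop 1: L rot2 at col 0 lands with bottom-row=0; cleared 0 line(s) (total 0); column heights now [2 2 2 0 0 0], max=2
Drop 2: Z rot3 at col 4 lands with bottom-row=0; cleared 0 line(s) (total 0); column heights now [2 2 2 0 2 3], max=3
Drop 3: Z rot3 at col 0 lands with bottom-row=2; cleared 0 line(s) (total 0); column heights now [4 5 2 0 2 3], max=5
Drop 4: I rot3 at col 1 lands with bottom-row=5; cleared 0 line(s) (total 0); column heights now [4 9 2 0 2 3], max=9
Drop 5: J rot2 at col 3 lands with bottom-row=3; cleared 0 line(s) (total 0); column heights now [4 9 2 5 5 5], max=9

Answer: 4 9 2 5 5 5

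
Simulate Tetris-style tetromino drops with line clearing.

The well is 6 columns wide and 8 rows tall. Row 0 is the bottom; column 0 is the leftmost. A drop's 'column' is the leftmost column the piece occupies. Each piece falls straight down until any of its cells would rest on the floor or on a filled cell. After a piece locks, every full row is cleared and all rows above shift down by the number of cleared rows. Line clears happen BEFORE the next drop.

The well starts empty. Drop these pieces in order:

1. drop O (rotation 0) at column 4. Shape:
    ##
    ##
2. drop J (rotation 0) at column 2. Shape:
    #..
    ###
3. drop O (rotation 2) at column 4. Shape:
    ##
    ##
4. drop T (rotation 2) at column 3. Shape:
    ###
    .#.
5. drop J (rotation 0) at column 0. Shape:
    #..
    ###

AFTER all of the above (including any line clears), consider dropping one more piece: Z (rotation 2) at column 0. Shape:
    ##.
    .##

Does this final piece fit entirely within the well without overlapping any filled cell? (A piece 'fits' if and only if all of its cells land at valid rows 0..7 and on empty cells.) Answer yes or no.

Drop 1: O rot0 at col 4 lands with bottom-row=0; cleared 0 line(s) (total 0); column heights now [0 0 0 0 2 2], max=2
Drop 2: J rot0 at col 2 lands with bottom-row=2; cleared 0 line(s) (total 0); column heights now [0 0 4 3 3 2], max=4
Drop 3: O rot2 at col 4 lands with bottom-row=3; cleared 0 line(s) (total 0); column heights now [0 0 4 3 5 5], max=5
Drop 4: T rot2 at col 3 lands with bottom-row=5; cleared 0 line(s) (total 0); column heights now [0 0 4 7 7 7], max=7
Drop 5: J rot0 at col 0 lands with bottom-row=4; cleared 0 line(s) (total 0); column heights now [6 5 5 7 7 7], max=7
Test piece Z rot2 at col 0 (width 3): heights before test = [6 5 5 7 7 7]; fits = True

Answer: yes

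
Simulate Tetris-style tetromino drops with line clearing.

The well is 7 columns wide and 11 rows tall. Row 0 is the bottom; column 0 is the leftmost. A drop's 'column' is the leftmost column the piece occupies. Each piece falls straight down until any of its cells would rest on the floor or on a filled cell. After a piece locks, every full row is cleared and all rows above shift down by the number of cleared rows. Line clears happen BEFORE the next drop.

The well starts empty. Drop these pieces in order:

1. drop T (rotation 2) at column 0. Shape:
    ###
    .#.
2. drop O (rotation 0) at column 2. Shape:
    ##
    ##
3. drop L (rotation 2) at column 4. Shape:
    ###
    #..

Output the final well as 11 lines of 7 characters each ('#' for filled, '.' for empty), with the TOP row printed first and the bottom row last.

Answer: .......
.......
.......
.......
.......
.......
.......
..##...
..##...
###.###
.#..#..

Derivation:
Drop 1: T rot2 at col 0 lands with bottom-row=0; cleared 0 line(s) (total 0); column heights now [2 2 2 0 0 0 0], max=2
Drop 2: O rot0 at col 2 lands with bottom-row=2; cleared 0 line(s) (total 0); column heights now [2 2 4 4 0 0 0], max=4
Drop 3: L rot2 at col 4 lands with bottom-row=0; cleared 0 line(s) (total 0); column heights now [2 2 4 4 2 2 2], max=4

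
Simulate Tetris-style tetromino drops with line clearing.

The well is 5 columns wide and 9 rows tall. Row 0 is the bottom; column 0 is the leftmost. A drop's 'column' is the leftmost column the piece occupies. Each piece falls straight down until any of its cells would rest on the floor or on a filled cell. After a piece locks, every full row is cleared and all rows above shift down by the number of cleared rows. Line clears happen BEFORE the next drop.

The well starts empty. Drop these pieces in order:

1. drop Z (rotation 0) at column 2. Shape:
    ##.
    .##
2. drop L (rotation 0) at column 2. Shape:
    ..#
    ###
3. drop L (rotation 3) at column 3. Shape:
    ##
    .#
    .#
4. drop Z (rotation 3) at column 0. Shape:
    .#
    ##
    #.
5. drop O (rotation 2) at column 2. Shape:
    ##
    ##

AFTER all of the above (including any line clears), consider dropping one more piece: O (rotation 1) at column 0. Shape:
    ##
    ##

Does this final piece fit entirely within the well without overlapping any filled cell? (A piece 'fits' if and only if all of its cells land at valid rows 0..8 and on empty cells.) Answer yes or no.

Drop 1: Z rot0 at col 2 lands with bottom-row=0; cleared 0 line(s) (total 0); column heights now [0 0 2 2 1], max=2
Drop 2: L rot0 at col 2 lands with bottom-row=2; cleared 0 line(s) (total 0); column heights now [0 0 3 3 4], max=4
Drop 3: L rot3 at col 3 lands with bottom-row=4; cleared 0 line(s) (total 0); column heights now [0 0 3 7 7], max=7
Drop 4: Z rot3 at col 0 lands with bottom-row=0; cleared 0 line(s) (total 0); column heights now [2 3 3 7 7], max=7
Drop 5: O rot2 at col 2 lands with bottom-row=7; cleared 0 line(s) (total 0); column heights now [2 3 9 9 7], max=9
Test piece O rot1 at col 0 (width 2): heights before test = [2 3 9 9 7]; fits = True

Answer: yes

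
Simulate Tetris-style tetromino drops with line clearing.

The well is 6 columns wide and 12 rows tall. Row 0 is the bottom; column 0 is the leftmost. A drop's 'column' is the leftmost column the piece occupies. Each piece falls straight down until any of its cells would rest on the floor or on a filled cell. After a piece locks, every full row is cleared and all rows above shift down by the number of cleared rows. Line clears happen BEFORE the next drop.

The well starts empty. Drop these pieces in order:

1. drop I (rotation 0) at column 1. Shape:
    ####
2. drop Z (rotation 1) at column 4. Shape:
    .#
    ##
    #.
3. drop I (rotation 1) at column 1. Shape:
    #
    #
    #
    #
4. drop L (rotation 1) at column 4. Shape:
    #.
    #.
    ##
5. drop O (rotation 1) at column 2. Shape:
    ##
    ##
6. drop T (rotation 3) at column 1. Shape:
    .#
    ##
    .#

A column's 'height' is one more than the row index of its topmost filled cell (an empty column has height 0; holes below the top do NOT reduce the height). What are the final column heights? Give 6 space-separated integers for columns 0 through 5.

Answer: 0 6 7 3 7 5

Derivation:
Drop 1: I rot0 at col 1 lands with bottom-row=0; cleared 0 line(s) (total 0); column heights now [0 1 1 1 1 0], max=1
Drop 2: Z rot1 at col 4 lands with bottom-row=1; cleared 0 line(s) (total 0); column heights now [0 1 1 1 3 4], max=4
Drop 3: I rot1 at col 1 lands with bottom-row=1; cleared 0 line(s) (total 0); column heights now [0 5 1 1 3 4], max=5
Drop 4: L rot1 at col 4 lands with bottom-row=4; cleared 0 line(s) (total 0); column heights now [0 5 1 1 7 5], max=7
Drop 5: O rot1 at col 2 lands with bottom-row=1; cleared 0 line(s) (total 0); column heights now [0 5 3 3 7 5], max=7
Drop 6: T rot3 at col 1 lands with bottom-row=4; cleared 0 line(s) (total 0); column heights now [0 6 7 3 7 5], max=7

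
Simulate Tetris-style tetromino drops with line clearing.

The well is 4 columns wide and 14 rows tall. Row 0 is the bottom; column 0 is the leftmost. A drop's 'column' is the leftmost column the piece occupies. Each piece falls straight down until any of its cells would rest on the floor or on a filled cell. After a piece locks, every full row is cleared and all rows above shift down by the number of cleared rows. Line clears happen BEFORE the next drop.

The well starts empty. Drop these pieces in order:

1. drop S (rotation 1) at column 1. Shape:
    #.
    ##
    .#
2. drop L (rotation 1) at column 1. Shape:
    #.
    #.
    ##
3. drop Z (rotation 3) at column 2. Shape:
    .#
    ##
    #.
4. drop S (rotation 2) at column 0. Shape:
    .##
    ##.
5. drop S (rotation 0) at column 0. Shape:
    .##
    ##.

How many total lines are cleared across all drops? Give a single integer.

Drop 1: S rot1 at col 1 lands with bottom-row=0; cleared 0 line(s) (total 0); column heights now [0 3 2 0], max=3
Drop 2: L rot1 at col 1 lands with bottom-row=3; cleared 0 line(s) (total 0); column heights now [0 6 4 0], max=6
Drop 3: Z rot3 at col 2 lands with bottom-row=4; cleared 0 line(s) (total 0); column heights now [0 6 6 7], max=7
Drop 4: S rot2 at col 0 lands with bottom-row=6; cleared 0 line(s) (total 0); column heights now [7 8 8 7], max=8
Drop 5: S rot0 at col 0 lands with bottom-row=8; cleared 0 line(s) (total 0); column heights now [9 10 10 7], max=10

Answer: 0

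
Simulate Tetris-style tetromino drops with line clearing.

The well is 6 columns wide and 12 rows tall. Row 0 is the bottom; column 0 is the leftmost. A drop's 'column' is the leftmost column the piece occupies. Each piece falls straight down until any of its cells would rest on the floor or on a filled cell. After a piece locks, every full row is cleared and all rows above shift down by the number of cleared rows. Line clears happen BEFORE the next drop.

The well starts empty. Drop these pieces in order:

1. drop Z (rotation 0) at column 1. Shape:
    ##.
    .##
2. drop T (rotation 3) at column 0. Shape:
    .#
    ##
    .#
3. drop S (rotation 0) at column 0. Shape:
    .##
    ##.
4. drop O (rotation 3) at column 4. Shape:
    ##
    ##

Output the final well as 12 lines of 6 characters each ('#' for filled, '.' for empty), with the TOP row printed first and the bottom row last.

Answer: ......
......
......
......
......
.##...
##....
.#....
##....
.#....
.##.##
..####

Derivation:
Drop 1: Z rot0 at col 1 lands with bottom-row=0; cleared 0 line(s) (total 0); column heights now [0 2 2 1 0 0], max=2
Drop 2: T rot3 at col 0 lands with bottom-row=2; cleared 0 line(s) (total 0); column heights now [4 5 2 1 0 0], max=5
Drop 3: S rot0 at col 0 lands with bottom-row=5; cleared 0 line(s) (total 0); column heights now [6 7 7 1 0 0], max=7
Drop 4: O rot3 at col 4 lands with bottom-row=0; cleared 0 line(s) (total 0); column heights now [6 7 7 1 2 2], max=7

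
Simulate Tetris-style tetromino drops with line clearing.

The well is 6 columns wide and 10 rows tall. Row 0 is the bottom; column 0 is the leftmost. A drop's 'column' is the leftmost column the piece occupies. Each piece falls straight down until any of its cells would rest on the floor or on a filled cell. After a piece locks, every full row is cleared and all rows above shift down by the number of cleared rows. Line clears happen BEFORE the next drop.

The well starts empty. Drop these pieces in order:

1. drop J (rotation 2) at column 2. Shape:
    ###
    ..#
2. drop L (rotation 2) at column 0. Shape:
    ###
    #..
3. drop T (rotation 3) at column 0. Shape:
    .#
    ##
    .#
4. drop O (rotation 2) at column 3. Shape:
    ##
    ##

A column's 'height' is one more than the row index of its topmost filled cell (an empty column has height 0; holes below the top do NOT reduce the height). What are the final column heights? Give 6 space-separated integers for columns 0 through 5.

Drop 1: J rot2 at col 2 lands with bottom-row=0; cleared 0 line(s) (total 0); column heights now [0 0 2 2 2 0], max=2
Drop 2: L rot2 at col 0 lands with bottom-row=1; cleared 0 line(s) (total 0); column heights now [3 3 3 2 2 0], max=3
Drop 3: T rot3 at col 0 lands with bottom-row=3; cleared 0 line(s) (total 0); column heights now [5 6 3 2 2 0], max=6
Drop 4: O rot2 at col 3 lands with bottom-row=2; cleared 0 line(s) (total 0); column heights now [5 6 3 4 4 0], max=6

Answer: 5 6 3 4 4 0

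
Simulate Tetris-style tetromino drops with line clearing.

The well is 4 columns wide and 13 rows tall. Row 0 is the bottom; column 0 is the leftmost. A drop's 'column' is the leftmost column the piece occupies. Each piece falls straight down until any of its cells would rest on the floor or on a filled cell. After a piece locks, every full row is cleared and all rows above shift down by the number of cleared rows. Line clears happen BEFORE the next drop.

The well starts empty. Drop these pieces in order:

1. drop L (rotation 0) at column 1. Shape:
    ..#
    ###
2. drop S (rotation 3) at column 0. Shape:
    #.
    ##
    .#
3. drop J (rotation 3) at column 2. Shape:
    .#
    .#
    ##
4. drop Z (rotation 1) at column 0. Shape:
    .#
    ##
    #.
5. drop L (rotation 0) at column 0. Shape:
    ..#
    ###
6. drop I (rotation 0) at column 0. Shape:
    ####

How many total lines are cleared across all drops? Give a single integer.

Drop 1: L rot0 at col 1 lands with bottom-row=0; cleared 0 line(s) (total 0); column heights now [0 1 1 2], max=2
Drop 2: S rot3 at col 0 lands with bottom-row=1; cleared 0 line(s) (total 0); column heights now [4 3 1 2], max=4
Drop 3: J rot3 at col 2 lands with bottom-row=2; cleared 1 line(s) (total 1); column heights now [3 2 1 4], max=4
Drop 4: Z rot1 at col 0 lands with bottom-row=3; cleared 0 line(s) (total 1); column heights now [5 6 1 4], max=6
Drop 5: L rot0 at col 0 lands with bottom-row=6; cleared 0 line(s) (total 1); column heights now [7 7 8 4], max=8
Drop 6: I rot0 at col 0 lands with bottom-row=8; cleared 1 line(s) (total 2); column heights now [7 7 8 4], max=8

Answer: 2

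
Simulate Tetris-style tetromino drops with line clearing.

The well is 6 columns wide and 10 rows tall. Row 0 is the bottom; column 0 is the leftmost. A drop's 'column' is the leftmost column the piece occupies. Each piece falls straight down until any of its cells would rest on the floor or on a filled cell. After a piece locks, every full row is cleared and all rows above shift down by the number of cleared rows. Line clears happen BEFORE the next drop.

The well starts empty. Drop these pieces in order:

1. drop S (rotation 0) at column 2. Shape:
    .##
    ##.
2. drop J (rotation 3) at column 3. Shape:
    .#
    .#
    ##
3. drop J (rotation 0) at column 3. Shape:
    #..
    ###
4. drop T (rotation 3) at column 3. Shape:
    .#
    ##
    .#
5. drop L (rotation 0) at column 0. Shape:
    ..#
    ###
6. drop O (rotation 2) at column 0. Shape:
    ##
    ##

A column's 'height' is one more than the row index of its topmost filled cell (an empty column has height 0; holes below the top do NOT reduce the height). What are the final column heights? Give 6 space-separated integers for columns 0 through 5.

Answer: 4 4 3 8 9 6

Derivation:
Drop 1: S rot0 at col 2 lands with bottom-row=0; cleared 0 line(s) (total 0); column heights now [0 0 1 2 2 0], max=2
Drop 2: J rot3 at col 3 lands with bottom-row=2; cleared 0 line(s) (total 0); column heights now [0 0 1 3 5 0], max=5
Drop 3: J rot0 at col 3 lands with bottom-row=5; cleared 0 line(s) (total 0); column heights now [0 0 1 7 6 6], max=7
Drop 4: T rot3 at col 3 lands with bottom-row=6; cleared 0 line(s) (total 0); column heights now [0 0 1 8 9 6], max=9
Drop 5: L rot0 at col 0 lands with bottom-row=1; cleared 0 line(s) (total 0); column heights now [2 2 3 8 9 6], max=9
Drop 6: O rot2 at col 0 lands with bottom-row=2; cleared 0 line(s) (total 0); column heights now [4 4 3 8 9 6], max=9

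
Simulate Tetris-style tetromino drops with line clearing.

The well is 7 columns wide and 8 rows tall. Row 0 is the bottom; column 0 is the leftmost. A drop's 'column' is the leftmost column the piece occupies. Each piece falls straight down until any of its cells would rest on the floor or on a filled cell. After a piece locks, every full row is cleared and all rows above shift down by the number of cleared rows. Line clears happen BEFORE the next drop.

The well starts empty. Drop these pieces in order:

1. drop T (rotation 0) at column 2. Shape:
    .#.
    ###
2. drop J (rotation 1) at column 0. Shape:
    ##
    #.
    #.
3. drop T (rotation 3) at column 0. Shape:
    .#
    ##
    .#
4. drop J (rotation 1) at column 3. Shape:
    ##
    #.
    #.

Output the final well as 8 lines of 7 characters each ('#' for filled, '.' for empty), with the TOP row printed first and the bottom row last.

Answer: .......
.......
.#.....
##.##..
.#.#...
##.#...
#..#...
#.###..

Derivation:
Drop 1: T rot0 at col 2 lands with bottom-row=0; cleared 0 line(s) (total 0); column heights now [0 0 1 2 1 0 0], max=2
Drop 2: J rot1 at col 0 lands with bottom-row=0; cleared 0 line(s) (total 0); column heights now [3 3 1 2 1 0 0], max=3
Drop 3: T rot3 at col 0 lands with bottom-row=3; cleared 0 line(s) (total 0); column heights now [5 6 1 2 1 0 0], max=6
Drop 4: J rot1 at col 3 lands with bottom-row=2; cleared 0 line(s) (total 0); column heights now [5 6 1 5 5 0 0], max=6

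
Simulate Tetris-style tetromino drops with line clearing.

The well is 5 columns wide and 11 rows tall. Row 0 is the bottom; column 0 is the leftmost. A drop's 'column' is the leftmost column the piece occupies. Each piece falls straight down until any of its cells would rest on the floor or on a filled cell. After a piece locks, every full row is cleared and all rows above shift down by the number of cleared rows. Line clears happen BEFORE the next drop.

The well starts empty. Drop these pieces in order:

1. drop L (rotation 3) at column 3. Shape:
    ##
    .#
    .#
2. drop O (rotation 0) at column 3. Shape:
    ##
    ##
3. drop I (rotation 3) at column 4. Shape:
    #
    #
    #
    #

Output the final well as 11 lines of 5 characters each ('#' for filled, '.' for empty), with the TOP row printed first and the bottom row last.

Answer: .....
.....
....#
....#
....#
....#
...##
...##
...##
....#
....#

Derivation:
Drop 1: L rot3 at col 3 lands with bottom-row=0; cleared 0 line(s) (total 0); column heights now [0 0 0 3 3], max=3
Drop 2: O rot0 at col 3 lands with bottom-row=3; cleared 0 line(s) (total 0); column heights now [0 0 0 5 5], max=5
Drop 3: I rot3 at col 4 lands with bottom-row=5; cleared 0 line(s) (total 0); column heights now [0 0 0 5 9], max=9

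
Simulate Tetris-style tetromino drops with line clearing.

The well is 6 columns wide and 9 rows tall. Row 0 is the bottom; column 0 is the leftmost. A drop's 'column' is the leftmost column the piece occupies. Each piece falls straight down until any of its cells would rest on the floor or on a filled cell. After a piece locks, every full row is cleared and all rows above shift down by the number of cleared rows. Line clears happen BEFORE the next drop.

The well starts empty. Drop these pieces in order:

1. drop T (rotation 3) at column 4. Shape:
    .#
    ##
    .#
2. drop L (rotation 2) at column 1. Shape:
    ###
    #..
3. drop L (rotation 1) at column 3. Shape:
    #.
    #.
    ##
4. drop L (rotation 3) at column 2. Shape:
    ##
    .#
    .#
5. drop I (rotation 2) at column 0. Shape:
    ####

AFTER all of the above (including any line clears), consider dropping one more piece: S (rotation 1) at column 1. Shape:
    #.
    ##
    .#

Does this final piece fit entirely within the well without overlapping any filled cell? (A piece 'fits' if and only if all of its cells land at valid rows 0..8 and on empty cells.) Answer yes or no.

Drop 1: T rot3 at col 4 lands with bottom-row=0; cleared 0 line(s) (total 0); column heights now [0 0 0 0 2 3], max=3
Drop 2: L rot2 at col 1 lands with bottom-row=0; cleared 0 line(s) (total 0); column heights now [0 2 2 2 2 3], max=3
Drop 3: L rot1 at col 3 lands with bottom-row=2; cleared 0 line(s) (total 0); column heights now [0 2 2 5 3 3], max=5
Drop 4: L rot3 at col 2 lands with bottom-row=5; cleared 0 line(s) (total 0); column heights now [0 2 8 8 3 3], max=8
Drop 5: I rot2 at col 0 lands with bottom-row=8; cleared 0 line(s) (total 0); column heights now [9 9 9 9 3 3], max=9
Test piece S rot1 at col 1 (width 2): heights before test = [9 9 9 9 3 3]; fits = False

Answer: no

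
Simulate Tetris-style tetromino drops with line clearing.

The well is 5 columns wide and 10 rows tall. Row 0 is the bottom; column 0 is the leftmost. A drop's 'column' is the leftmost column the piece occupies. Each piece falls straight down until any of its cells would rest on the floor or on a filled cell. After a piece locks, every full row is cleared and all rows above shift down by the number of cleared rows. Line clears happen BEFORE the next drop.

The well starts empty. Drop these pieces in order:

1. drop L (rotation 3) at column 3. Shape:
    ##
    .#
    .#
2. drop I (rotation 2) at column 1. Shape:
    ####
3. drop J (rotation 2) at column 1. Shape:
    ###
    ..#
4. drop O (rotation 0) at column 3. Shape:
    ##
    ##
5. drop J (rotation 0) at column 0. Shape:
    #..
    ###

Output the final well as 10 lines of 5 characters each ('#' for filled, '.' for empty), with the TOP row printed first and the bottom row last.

Answer: .....
.....
.....
#..##
.###.
...#.
.####
...##
....#
....#

Derivation:
Drop 1: L rot3 at col 3 lands with bottom-row=0; cleared 0 line(s) (total 0); column heights now [0 0 0 3 3], max=3
Drop 2: I rot2 at col 1 lands with bottom-row=3; cleared 0 line(s) (total 0); column heights now [0 4 4 4 4], max=4
Drop 3: J rot2 at col 1 lands with bottom-row=4; cleared 0 line(s) (total 0); column heights now [0 6 6 6 4], max=6
Drop 4: O rot0 at col 3 lands with bottom-row=6; cleared 0 line(s) (total 0); column heights now [0 6 6 8 8], max=8
Drop 5: J rot0 at col 0 lands with bottom-row=6; cleared 1 line(s) (total 1); column heights now [7 6 6 7 7], max=7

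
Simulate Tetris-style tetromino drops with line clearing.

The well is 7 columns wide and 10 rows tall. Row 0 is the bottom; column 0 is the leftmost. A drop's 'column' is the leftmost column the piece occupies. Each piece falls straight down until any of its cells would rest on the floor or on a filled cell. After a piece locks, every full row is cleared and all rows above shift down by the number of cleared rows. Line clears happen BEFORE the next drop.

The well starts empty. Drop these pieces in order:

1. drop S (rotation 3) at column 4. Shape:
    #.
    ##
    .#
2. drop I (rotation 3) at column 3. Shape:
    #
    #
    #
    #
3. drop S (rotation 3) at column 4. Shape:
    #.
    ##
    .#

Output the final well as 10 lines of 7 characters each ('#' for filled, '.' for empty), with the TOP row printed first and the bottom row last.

Answer: .......
.......
.......
.......
.......
....#..
...###.
...###.
...###.
...#.#.

Derivation:
Drop 1: S rot3 at col 4 lands with bottom-row=0; cleared 0 line(s) (total 0); column heights now [0 0 0 0 3 2 0], max=3
Drop 2: I rot3 at col 3 lands with bottom-row=0; cleared 0 line(s) (total 0); column heights now [0 0 0 4 3 2 0], max=4
Drop 3: S rot3 at col 4 lands with bottom-row=2; cleared 0 line(s) (total 0); column heights now [0 0 0 4 5 4 0], max=5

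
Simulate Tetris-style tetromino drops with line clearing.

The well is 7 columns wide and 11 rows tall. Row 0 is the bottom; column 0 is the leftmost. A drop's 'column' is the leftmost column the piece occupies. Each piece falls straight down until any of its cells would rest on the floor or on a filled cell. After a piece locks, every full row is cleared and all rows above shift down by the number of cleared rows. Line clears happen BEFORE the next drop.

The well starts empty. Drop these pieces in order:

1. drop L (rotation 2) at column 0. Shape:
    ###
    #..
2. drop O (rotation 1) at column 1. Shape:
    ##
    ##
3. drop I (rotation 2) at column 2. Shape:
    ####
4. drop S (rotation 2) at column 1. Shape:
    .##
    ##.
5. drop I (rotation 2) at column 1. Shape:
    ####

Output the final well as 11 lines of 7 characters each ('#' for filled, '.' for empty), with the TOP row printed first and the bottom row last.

Drop 1: L rot2 at col 0 lands with bottom-row=0; cleared 0 line(s) (total 0); column heights now [2 2 2 0 0 0 0], max=2
Drop 2: O rot1 at col 1 lands with bottom-row=2; cleared 0 line(s) (total 0); column heights now [2 4 4 0 0 0 0], max=4
Drop 3: I rot2 at col 2 lands with bottom-row=4; cleared 0 line(s) (total 0); column heights now [2 4 5 5 5 5 0], max=5
Drop 4: S rot2 at col 1 lands with bottom-row=5; cleared 0 line(s) (total 0); column heights now [2 6 7 7 5 5 0], max=7
Drop 5: I rot2 at col 1 lands with bottom-row=7; cleared 0 line(s) (total 0); column heights now [2 8 8 8 8 5 0], max=8

Answer: .......
.......
.......
.####..
..##...
.##....
..####.
.##....
.##....
###....
#......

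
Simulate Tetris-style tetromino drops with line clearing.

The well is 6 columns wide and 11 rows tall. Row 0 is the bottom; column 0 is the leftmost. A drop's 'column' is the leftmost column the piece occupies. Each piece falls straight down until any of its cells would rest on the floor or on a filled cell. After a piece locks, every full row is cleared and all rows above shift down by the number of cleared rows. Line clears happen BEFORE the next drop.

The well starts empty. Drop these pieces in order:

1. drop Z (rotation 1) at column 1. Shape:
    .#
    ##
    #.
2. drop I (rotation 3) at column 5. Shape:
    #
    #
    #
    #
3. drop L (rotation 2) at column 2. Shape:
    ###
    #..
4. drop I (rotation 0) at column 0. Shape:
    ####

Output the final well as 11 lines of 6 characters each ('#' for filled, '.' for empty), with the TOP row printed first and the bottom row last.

Answer: ......
......
......
......
......
####..
..###.
..#..#
..#..#
.##..#
.#...#

Derivation:
Drop 1: Z rot1 at col 1 lands with bottom-row=0; cleared 0 line(s) (total 0); column heights now [0 2 3 0 0 0], max=3
Drop 2: I rot3 at col 5 lands with bottom-row=0; cleared 0 line(s) (total 0); column heights now [0 2 3 0 0 4], max=4
Drop 3: L rot2 at col 2 lands with bottom-row=3; cleared 0 line(s) (total 0); column heights now [0 2 5 5 5 4], max=5
Drop 4: I rot0 at col 0 lands with bottom-row=5; cleared 0 line(s) (total 0); column heights now [6 6 6 6 5 4], max=6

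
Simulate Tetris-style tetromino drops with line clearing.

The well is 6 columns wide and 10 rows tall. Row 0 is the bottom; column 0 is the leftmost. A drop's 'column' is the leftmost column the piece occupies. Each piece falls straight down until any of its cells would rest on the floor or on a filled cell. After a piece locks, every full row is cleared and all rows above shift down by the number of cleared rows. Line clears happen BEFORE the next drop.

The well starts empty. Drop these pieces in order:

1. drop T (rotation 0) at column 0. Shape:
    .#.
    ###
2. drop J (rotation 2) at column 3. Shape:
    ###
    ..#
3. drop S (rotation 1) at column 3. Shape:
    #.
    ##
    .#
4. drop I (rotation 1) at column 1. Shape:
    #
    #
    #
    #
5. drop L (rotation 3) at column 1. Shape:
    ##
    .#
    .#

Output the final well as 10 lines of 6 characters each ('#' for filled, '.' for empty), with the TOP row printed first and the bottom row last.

Drop 1: T rot0 at col 0 lands with bottom-row=0; cleared 0 line(s) (total 0); column heights now [1 2 1 0 0 0], max=2
Drop 2: J rot2 at col 3 lands with bottom-row=0; cleared 0 line(s) (total 0); column heights now [1 2 1 2 2 2], max=2
Drop 3: S rot1 at col 3 lands with bottom-row=2; cleared 0 line(s) (total 0); column heights now [1 2 1 5 4 2], max=5
Drop 4: I rot1 at col 1 lands with bottom-row=2; cleared 0 line(s) (total 0); column heights now [1 6 1 5 4 2], max=6
Drop 5: L rot3 at col 1 lands with bottom-row=4; cleared 0 line(s) (total 0); column heights now [1 7 7 5 4 2], max=7

Answer: ......
......
......
.##...
.##...
.###..
.#.##.
.#..#.
.#.###
###..#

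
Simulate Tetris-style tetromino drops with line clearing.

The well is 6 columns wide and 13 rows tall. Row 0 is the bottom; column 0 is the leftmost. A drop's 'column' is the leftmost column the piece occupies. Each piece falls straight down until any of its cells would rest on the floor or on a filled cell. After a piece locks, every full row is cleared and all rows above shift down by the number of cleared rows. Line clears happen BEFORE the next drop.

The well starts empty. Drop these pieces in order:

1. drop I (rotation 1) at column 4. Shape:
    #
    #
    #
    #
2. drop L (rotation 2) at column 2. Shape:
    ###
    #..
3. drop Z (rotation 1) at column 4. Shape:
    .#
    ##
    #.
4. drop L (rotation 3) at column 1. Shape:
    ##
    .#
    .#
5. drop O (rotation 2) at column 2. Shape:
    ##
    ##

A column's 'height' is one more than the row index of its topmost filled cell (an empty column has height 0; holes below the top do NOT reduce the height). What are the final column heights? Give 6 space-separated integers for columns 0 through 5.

Drop 1: I rot1 at col 4 lands with bottom-row=0; cleared 0 line(s) (total 0); column heights now [0 0 0 0 4 0], max=4
Drop 2: L rot2 at col 2 lands with bottom-row=3; cleared 0 line(s) (total 0); column heights now [0 0 5 5 5 0], max=5
Drop 3: Z rot1 at col 4 lands with bottom-row=5; cleared 0 line(s) (total 0); column heights now [0 0 5 5 7 8], max=8
Drop 4: L rot3 at col 1 lands with bottom-row=5; cleared 0 line(s) (total 0); column heights now [0 8 8 5 7 8], max=8
Drop 5: O rot2 at col 2 lands with bottom-row=8; cleared 0 line(s) (total 0); column heights now [0 8 10 10 7 8], max=10

Answer: 0 8 10 10 7 8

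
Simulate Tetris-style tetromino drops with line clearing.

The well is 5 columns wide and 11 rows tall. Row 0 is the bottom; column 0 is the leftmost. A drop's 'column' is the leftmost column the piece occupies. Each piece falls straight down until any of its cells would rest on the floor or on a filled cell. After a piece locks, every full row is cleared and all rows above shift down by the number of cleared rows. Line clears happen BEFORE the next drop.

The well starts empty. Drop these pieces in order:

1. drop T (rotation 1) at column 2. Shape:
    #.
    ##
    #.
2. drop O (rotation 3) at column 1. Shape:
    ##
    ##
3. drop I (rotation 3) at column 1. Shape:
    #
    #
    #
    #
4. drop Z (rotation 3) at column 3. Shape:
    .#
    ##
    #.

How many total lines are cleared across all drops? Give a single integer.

Drop 1: T rot1 at col 2 lands with bottom-row=0; cleared 0 line(s) (total 0); column heights now [0 0 3 2 0], max=3
Drop 2: O rot3 at col 1 lands with bottom-row=3; cleared 0 line(s) (total 0); column heights now [0 5 5 2 0], max=5
Drop 3: I rot3 at col 1 lands with bottom-row=5; cleared 0 line(s) (total 0); column heights now [0 9 5 2 0], max=9
Drop 4: Z rot3 at col 3 lands with bottom-row=2; cleared 0 line(s) (total 0); column heights now [0 9 5 4 5], max=9

Answer: 0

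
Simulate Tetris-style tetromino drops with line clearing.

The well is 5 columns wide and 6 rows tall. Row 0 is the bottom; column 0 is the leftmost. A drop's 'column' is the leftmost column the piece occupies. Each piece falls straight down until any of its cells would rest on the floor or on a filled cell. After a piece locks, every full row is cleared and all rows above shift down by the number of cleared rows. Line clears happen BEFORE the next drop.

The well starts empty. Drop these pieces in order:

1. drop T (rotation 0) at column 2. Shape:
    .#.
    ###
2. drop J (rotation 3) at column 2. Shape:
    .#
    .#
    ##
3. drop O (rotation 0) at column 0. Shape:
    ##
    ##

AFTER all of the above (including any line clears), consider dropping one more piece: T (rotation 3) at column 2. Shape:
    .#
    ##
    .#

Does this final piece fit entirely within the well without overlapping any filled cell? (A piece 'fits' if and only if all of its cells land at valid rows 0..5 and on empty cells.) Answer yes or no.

Answer: no

Derivation:
Drop 1: T rot0 at col 2 lands with bottom-row=0; cleared 0 line(s) (total 0); column heights now [0 0 1 2 1], max=2
Drop 2: J rot3 at col 2 lands with bottom-row=2; cleared 0 line(s) (total 0); column heights now [0 0 3 5 1], max=5
Drop 3: O rot0 at col 0 lands with bottom-row=0; cleared 1 line(s) (total 1); column heights now [1 1 2 4 0], max=4
Test piece T rot3 at col 2 (width 2): heights before test = [1 1 2 4 0]; fits = False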